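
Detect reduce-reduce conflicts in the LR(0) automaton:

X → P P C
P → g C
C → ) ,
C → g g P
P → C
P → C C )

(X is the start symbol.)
Augment with X' → X and build the canonical LR(0) collection (I0 = CLOSURE({[X' → . X]}), then GOTO on every symbol after a dot until no new states appear). It has 18 states:
  I0: { [C → . ) ,], [C → . g g P], [P → . C C )], [P → . C], [P → . g C], [X → . P P C], [X' → . X] }  — shift
  I1: { [C → ) . ,] }  — shift
  I2: { [C → . ) ,], [C → . g g P], [P → C . C )], [P → C .] }  — shift, reduce
  I3: { [C → . ) ,], [C → . g g P], [P → . C C )], [P → . C], [P → . g C], [X → P . P C] }  — shift
  I4: { [X' → X .] }  — accept
  I5: { [C → . ) ,], [C → . g g P], [C → g . g P], [P → g . C] }  — shift
  I6: { [P → g C .] }  — reduce
  I7: { [C → . ) ,], [C → . g g P], [C → g . g P], [C → g g . P], [P → . C C )], [P → . C], [P → . g C] }  — shift
  I8: { [C → g g P .] }  — reduce
  I9: { [C → . ) ,], [C → . g g P], [C → g . g P], [C → g g . P], [P → . C C )], [P → . C], [P → . g C], [P → g . C] }  — shift
  I10: { [C → . ) ,], [C → . g g P], [P → C . C )], [P → C .], [P → g C .] }  — shift, 2 reduces
  I11: { [P → C C . )] }  — shift
  I12: { [C → g . g P] }  — shift
  I13: { [C → . ) ,], [C → . g g P], [C → g g . P], [P → . C C )], [P → . C], [P → . g C] }  — shift
  I14: { [P → C C ) .] }  — reduce
  I15: { [C → . ) ,], [C → . g g P], [X → P P . C] }  — shift
  I16: { [X → P P C .] }  — reduce
  I17: { [C → ) , .] }  — reduce

I10 contains complete items [P → C .], [P → g C .] — reduce-reduce conflict.

Answer: Yes — I10: [P → C .] vs [P → g C .]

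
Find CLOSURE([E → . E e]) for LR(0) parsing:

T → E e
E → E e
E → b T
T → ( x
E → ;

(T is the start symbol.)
{ [E → . ;], [E → . E e], [E → . b T] }

Start with: [E → . E e]
  [E → . E e] has the dot before E: add [E → . b T], [E → . ;]
No further items can be added.

CLOSURE = { [E → . ;], [E → . E e], [E → . b T] }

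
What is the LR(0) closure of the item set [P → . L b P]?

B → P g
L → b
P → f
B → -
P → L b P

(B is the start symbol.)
{ [L → . b], [P → . L b P] }

Start with: [P → . L b P]
  [P → . L b P] has the dot before L: add [L → . b]
No further items can be added.

CLOSURE = { [L → . b], [P → . L b P] }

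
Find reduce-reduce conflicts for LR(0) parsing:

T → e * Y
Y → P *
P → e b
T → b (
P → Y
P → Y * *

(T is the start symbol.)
Yes — I6: [P → Y .] vs [T → e * Y .]

Augment with T' → T and build the canonical LR(0) collection (I0 = CLOSURE({[T' → . T]}), then GOTO on every symbol after a dot until no new states appear). It has 13 states:
  I0: { [T → . b (], [T → . e * Y], [T' → . T] }  — shift
  I1: { [T' → T .] }  — accept
  I2: { [T → b . (] }  — shift
  I3: { [T → e . * Y] }  — shift
  I4: { [P → . Y * *], [P → . Y], [P → . e b], [T → e * . Y], [Y → . P *] }  — shift
  I5: { [Y → P . *] }  — shift
  I6: { [P → Y . * *], [P → Y .], [T → e * Y .] }  — shift, 2 reduces
  I7: { [P → e . b] }  — shift
  I8: { [P → e b .] }  — reduce
  I9: { [P → Y * . *] }  — shift
  I10: { [P → Y * * .] }  — reduce
  I11: { [Y → P * .] }  — reduce
  I12: { [T → b ( .] }  — reduce

I6 contains complete items [P → Y .], [T → e * Y .] — reduce-reduce conflict.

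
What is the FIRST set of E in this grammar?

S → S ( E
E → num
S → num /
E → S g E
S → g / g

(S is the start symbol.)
FIRST sets of the other non-terminals involved (by the same procedure, iterated to a fixed point):
  FIRST(S) = { 'g', 'num' }

From E → num:
  - num is a terminal: add 'num' and stop
From E → S g E:
  - S is a non-terminal: add FIRST(S) \ {ε} = { 'g', 'num' }
    S is not nullable, so stop

Collecting: FIRST(E) = { 'g', 'num' }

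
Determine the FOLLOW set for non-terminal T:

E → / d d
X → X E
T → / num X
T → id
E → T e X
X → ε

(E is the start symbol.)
In E → T e X: T is followed by e X, add FIRST(e X) \ {ε} = { 'e' }

Taking the union: FOLLOW(T) = { 'e' }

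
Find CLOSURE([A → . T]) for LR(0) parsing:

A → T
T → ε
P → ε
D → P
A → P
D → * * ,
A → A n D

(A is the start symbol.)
Start with: [A → . T]
  [A → . T] has the dot before T: add [T → .]
No further items can be added.

CLOSURE = { [A → . T], [T → .] }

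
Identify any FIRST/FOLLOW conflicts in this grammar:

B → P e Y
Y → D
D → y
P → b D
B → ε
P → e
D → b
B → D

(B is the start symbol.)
No FIRST/FOLLOW conflicts.

A FIRST/FOLLOW conflict occurs when a non-terminal N has a nullable alternative N → β (β ⇒* ε) and another alternative N → α with FIRST(α) ∩ FOLLOW(N) ≠ ∅: on such a lookahead the parser cannot decide between expanding α and letting N vanish via β.

Nullable non-terminals: B.
FIRST sets used below: FIRST(P) = { 'b', 'e' }, FIRST(D) = { 'b', 'y' }

B: nullable alternative(s) B → ε; FOLLOW(B) = { $ }
  B → P e Y: FIRST \ {ε} = { 'b', 'e' } — disjoint from FOLLOW(B)
  B → ε: FIRST \ {ε} = { } — this is the only nullable alternative, skip
  B → D: FIRST \ {ε} = { 'b', 'y' } — disjoint from FOLLOW(B)

D, P, Y have no nullable alternative, so no FIRST/FOLLOW check is needed there.

No FIRST/FOLLOW conflicts found.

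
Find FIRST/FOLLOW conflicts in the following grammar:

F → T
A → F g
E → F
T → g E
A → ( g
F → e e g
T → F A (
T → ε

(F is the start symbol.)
Yes. F → e e g with FOLLOW(F) on { 'e' }; T → g E with FOLLOW(T) on { 'g' }; T → F A '(' with FOLLOW(T) on { '(', 'e', 'g' }

A FIRST/FOLLOW conflict occurs when a non-terminal N has a nullable alternative N → β (β ⇒* ε) and another alternative N → α with FIRST(α) ∩ FOLLOW(N) ≠ ∅: on such a lookahead the parser cannot decide between expanding α and letting N vanish via β.

Nullable non-terminals: E, F, T.
FIRST sets used below: FIRST(T) = { '(', 'e', 'g', ε }, FIRST(F) = { '(', 'e', 'g', ε }, FIRST(A) = { '(', 'e', 'g' }
E has a nullable alternative but only one production, so nothing to check.

F: nullable alternative(s) F → T; FOLLOW(F) = { $, '(', 'e', 'g' }
  F → T: FIRST \ {ε} = { '(', 'e', 'g' } — this is the only nullable alternative, skip
  F → e e g: FIRST \ {ε} = { 'e' } — overlaps FOLLOW(F) on { 'e' }: CONFLICT

T: nullable alternative(s) T → ε; FOLLOW(T) = { $, '(', 'e', 'g' }
  T → g E: FIRST \ {ε} = { 'g' } — overlaps FOLLOW(T) on { 'g' }: CONFLICT
  T → F A (: FIRST \ {ε} = { '(', 'e', 'g' } — overlaps FOLLOW(T) on { '(', 'e', 'g' }: CONFLICT
  T → ε: FIRST \ {ε} = { } — this is the only nullable alternative, skip

A has no nullable alternative, so no FIRST/FOLLOW check is needed there.

So the grammar has 3 FIRST/FOLLOW conflicts (marked CONFLICT above).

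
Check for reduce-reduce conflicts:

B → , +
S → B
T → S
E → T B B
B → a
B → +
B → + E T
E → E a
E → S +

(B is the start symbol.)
Augment with B' → B and build the canonical LR(0) collection (I0 = CLOSURE({[B' → . B]}), then GOTO on every symbol after a dot until no new states appear). It has 16 states:
  I0: { [B → . + E T], [B → . +], [B → . , +], [B → . a], [B' → . B] }  — shift
  I1: { [B → + . E T], [B → + .], [B → . + E T], [B → . +], [B → . , +], [B → . a], [E → . E a], [E → . S +], [E → . T B B], [S → . B], [T → . S] }  — shift, reduce
  I2: { [B → , . +] }  — shift
  I3: { [B' → B .] }  — accept
  I4: { [B → a .] }  — reduce
  I5: { [B → , + .] }  — reduce
  I6: { [S → B .] }  — reduce
  I7: { [B → + E . T], [B → . + E T], [B → . +], [B → . , +], [B → . a], [E → E . a], [S → . B], [T → . S] }  — shift
  I8: { [E → S . +], [T → S .] }  — shift, reduce
  I9: { [B → . + E T], [B → . +], [B → . , +], [B → . a], [E → T . B B] }  — shift
  I10: { [B → . + E T], [B → . +], [B → . , +], [B → . a], [E → T B . B] }  — shift
  I11: { [E → T B B .] }  — reduce
  I12: { [E → S + .] }  — reduce
  I13: { [T → S .] }  — reduce
  I14: { [B → + E T .] }  — reduce
  I15: { [B → a .], [E → E a .] }  — 2 reduces

I15 contains complete items [B → a .], [E → E a .] — reduce-reduce conflict.

Answer: Yes — I15: [B → a .] vs [E → E a .]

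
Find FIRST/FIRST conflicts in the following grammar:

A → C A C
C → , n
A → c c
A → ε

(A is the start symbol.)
A FIRST/FIRST conflict occurs when two productions N → α and N → β for the same non-terminal have FIRST(α) ∩ FIRST(β) ≠ ∅ (with ε ∈ FIRST of a nullable right-hand side, so two nullable alternatives also conflict).

FIRST sets of the non-terminals at (or reachable through a nullable prefix from) the front of some alternative:
  FIRST(C) = { ',' }

Productions for A:
  A → C A C: FIRST = { ',' }
  A → c c: FIRST = { 'c' }
  A → ε: FIRST = { ε }
C has only one production, so no FIRST/FIRST conflict is possible there.

All alternatives of each non-terminal have pairwise disjoint FIRST sets.

Answer: No FIRST/FIRST conflicts.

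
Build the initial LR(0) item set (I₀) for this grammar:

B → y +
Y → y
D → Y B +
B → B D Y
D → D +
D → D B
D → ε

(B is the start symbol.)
First, augment the grammar with B' → B
I₀ = CLOSURE({ [B' → . B] }):
  [B' → . B] has the dot before B: add [B → . y +], [B → . B D Y]
No further items can be added.

I₀ = { [B → . B D Y], [B → . y +], [B' → . B] }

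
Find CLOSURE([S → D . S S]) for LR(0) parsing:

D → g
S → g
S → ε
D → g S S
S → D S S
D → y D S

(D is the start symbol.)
To compute CLOSURE, for each item [A → α.Bβ] where B is a non-terminal, add [B → .γ] for all productions B → γ; repeat for the newly added items until nothing changes.

Start with: [S → D . S S]
  [S → D . S S] has the dot before S: add [S → . g], [S → .], [S → . D S S]
  [S → . D S S] has the dot before D: add [D → . g], [D → . g S S], [D → . y D S]
No further items can be added.

CLOSURE = { [D → . g S S], [D → . g], [D → . y D S], [S → . D S S], [S → . g], [S → .], [S → D . S S] }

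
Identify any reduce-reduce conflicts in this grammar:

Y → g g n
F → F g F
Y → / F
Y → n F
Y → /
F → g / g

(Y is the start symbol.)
A reduce-reduce conflict occurs when an LR(0) state has two complete items [A → α .] and [B → β .] — both call for a reduction, and with no lookahead the parser cannot choose between them.

Augment with Y' → Y and build the canonical LR(0) collection (I0 = CLOSURE({[Y' → . Y]}), then GOTO on every symbol after a dot until no new states appear). It has 14 states:
  I0: { [Y → . / F], [Y → . /], [Y → . g g n], [Y → . n F], [Y' → . Y] }  — shift
  I1: { [F → . F g F], [F → . g / g], [Y → / . F], [Y → / .] }  — shift, reduce
  I2: { [Y' → Y .] }  — accept
  I3: { [Y → g . g n] }  — shift
  I4: { [F → . F g F], [F → . g / g], [Y → n . F] }  — shift
  I5: { [F → F . g F], [Y → n F .] }  — shift, reduce
  I6: { [F → g . / g] }  — shift
  I7: { [F → g / . g] }  — shift
  I8: { [F → g / g .] }  — reduce
  I9: { [F → . F g F], [F → . g / g], [F → F g . F] }  — shift
  I10: { [F → F . g F], [F → F g F .] }  — shift, reduce
  I11: { [Y → g g . n] }  — shift
  I12: { [Y → g g n .] }  — reduce
  I13: { [F → F . g F], [Y → / F .] }  — shift, reduce

No state contains more than one complete item.

Answer: No reduce-reduce conflicts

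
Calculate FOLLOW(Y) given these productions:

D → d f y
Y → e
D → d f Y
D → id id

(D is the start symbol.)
In D → d f Y: Y is at the end, add FOLLOW(D)

The FOLLOW sets referred to above (computed the same way, to a fixed point):
  FOLLOW(D) = { $ }

Taking the union: FOLLOW(Y) = { $ }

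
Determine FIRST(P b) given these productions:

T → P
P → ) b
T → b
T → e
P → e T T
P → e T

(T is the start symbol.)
FIRST sets of the non-terminals involved (from the grammar, by fixed-point iteration):
  FIRST(P) = { ')', 'e' }

To compute FIRST(P b), process the symbols left to right:
Symbol P is a non-terminal. Add FIRST(P) \ {ε} = { ')', 'e' }
P is not nullable (ε ∉ FIRST(P)), so stop here.
FIRST(P b) = { ')', 'e' }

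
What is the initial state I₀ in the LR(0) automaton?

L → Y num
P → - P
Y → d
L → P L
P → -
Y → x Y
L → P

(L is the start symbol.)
First, augment the grammar with L' → L
I₀ = CLOSURE({ [L' → . L] }):
  [L' → . L] has the dot before L: add [L → . Y num], [L → . P L], [L → . P]
  [L → . Y num] has the dot before Y: add [Y → . d], [Y → . x Y]
  [L → . P L] has the dot before P: add [P → . - P], [P → . -]
No further items can be added.

I₀ = { [L → . P L], [L → . P], [L → . Y num], [L' → . L], [P → . - P], [P → . -], [Y → . d], [Y → . x Y] }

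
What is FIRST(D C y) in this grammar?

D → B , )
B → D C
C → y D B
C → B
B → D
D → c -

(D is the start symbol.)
{ 'c' }

FIRST sets of the non-terminals involved (from the grammar, by fixed-point iteration):
  FIRST(D) = { 'c' }

To compute FIRST(D C y), process the symbols left to right:
Symbol D is a non-terminal. Add FIRST(D) \ {ε} = { 'c' }
D is not nullable (ε ∉ FIRST(D)), so stop here.
FIRST(D C y) = { 'c' }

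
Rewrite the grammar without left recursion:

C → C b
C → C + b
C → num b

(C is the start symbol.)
C → num b C'
C' → b C'
C' → + b C'
C' → ε

C is directly left-recursive. The standard transformation for
  A → A α₁ | ... | A α_m | β₁ | ... | β_n
is
  A  → β₁ A' | ... | β_n A'
  A' → α₁ A' | ... | α_m A' | ε

C → num b becomes C → num b C'
C → C b becomes C' → b C'
C → C + b becomes C' → + b C'
Add C' → ε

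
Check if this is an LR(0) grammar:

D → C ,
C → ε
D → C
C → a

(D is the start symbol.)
No. Shift-reduce conflict between [C → .] and [C → . a]

A grammar is LR(0) if no state in the canonical LR(0) collection has:
  - both a shift item (dot before a terminal) and a complete item (shift-reduce conflict), or
  - two or more complete items (reduce-reduce conflict; the accept item [D' → D .] counts as a complete item here).

Augment with D' → D and build the canonical LR(0) collection (I0 = CLOSURE({[D' → . D]}), then GOTO on every symbol after a dot until no new states appear). It has 5 states:
  I0: { [C → . a], [C → .], [D → . C ,], [D → . C], [D' → . D] }  — shift, reduce
  I1: { [D → C . ,], [D → C .] }  — shift, reduce
  I2: { [D' → D .] }  — accept
  I3: { [C → a .] }  — reduce
  I4: { [D → C , .] }  — reduce

Conflict in state I0:
  Shift-reduce conflict between [C → .] and [C → . a]
So the grammar is NOT LR(0).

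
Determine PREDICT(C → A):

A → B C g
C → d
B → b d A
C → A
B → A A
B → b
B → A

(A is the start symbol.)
PREDICT(C → A) = (FIRST(RHS) \ {ε}) ∪ (FOLLOW(C) if ε ∈ FIRST(RHS), i.e. RHS ⇒* ε)
FIRST(A) = { 'b' }
FIRST(A) = { 'b' }
ε ∉ FIRST(A), so FOLLOW(C) is not added.
PREDICT(C → A) = { 'b' }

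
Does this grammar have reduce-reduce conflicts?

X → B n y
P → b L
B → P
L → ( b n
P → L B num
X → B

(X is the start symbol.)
No reduce-reduce conflicts

A reduce-reduce conflict occurs when an LR(0) state has two complete items [A → α .] and [B → β .] — both call for a reduction, and with no lookahead the parser cannot choose between them.

Augment with X' → X and build the canonical LR(0) collection (I0 = CLOSURE({[X' → . X]}), then GOTO on every symbol after a dot until no new states appear). It has 14 states:
  I0: { [B → . P], [L → . ( b n], [P → . L B num], [P → . b L], [X → . B n y], [X → . B], [X' → . X] }  — shift
  I1: { [L → ( . b n] }  — shift
  I2: { [X → B . n y], [X → B .] }  — shift, reduce
  I3: { [B → . P], [L → . ( b n], [P → . L B num], [P → . b L], [P → L . B num] }  — shift
  I4: { [B → P .] }  — reduce
  I5: { [X' → X .] }  — accept
  I6: { [L → . ( b n], [P → b . L] }  — shift
  I7: { [P → b L .] }  — reduce
  I8: { [P → L B . num] }  — shift
  I9: { [P → L B num .] }  — reduce
  I10: { [X → B n . y] }  — shift
  I11: { [X → B n y .] }  — reduce
  I12: { [L → ( b . n] }  — shift
  I13: { [L → ( b n .] }  — reduce

No state contains more than one complete item.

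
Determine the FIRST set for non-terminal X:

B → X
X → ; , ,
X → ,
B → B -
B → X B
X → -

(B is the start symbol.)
To compute FIRST(X), examine every production with X on the left-hand side, reading each right-hand side left to right until a non-nullable symbol is reached.

From X → ; , ,:
  - ';' is a terminal: add ';' and stop
From X → ,:
  - ',' is a terminal: add ',' and stop
From X → -:
  - '-' is a terminal: add '-' and stop

Collecting: FIRST(X) = { ',', '-', ';' }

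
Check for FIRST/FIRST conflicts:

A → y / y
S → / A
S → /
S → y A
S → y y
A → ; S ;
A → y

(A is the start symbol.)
A FIRST/FIRST conflict occurs when two productions N → α and N → β for the same non-terminal have FIRST(α) ∩ FIRST(β) ≠ ∅ (with ε ∈ FIRST of a nullable right-hand side, so two nullable alternatives also conflict).

Productions for A:
  A → y / y: FIRST = { 'y' }
  A → ; S ;: FIRST = { ';' }
  A → y: FIRST = { 'y' }
Productions for S:
  S → / A: FIRST = { '/' }
  S → /: FIRST = { '/' }
  S → y A: FIRST = { 'y' }
  S → y y: FIRST = { 'y' }

Conflict for A: A → y / y and A → y
  Overlap: { 'y' }
Conflict for S: S → / A and S → /
  Overlap: { '/' }
Conflict for S: S → y A and S → y y
  Overlap: { 'y' }

Answer: Yes. A → y '/' y / A → y on { 'y' }; S → '/' A / S → '/' on { '/' }; S → y A / S → y y on { 'y' }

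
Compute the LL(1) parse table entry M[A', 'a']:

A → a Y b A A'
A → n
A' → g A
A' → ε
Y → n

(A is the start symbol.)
To find M[A', 'a'], we find productions for A' where 'a' is in the predict set (PREDICT(N → α) = (FIRST(α) \ {ε}) ∪ (FOLLOW(N) if α ⇒* ε)).

Relevant sets:
  FOLLOW(A') = { $, 'g' }

A' → g A: PREDICT = { 'g' }
A' → ε: PREDICT = { $, 'g' }

M[A', 'a'] is empty (no production applies)

Answer: Empty (error entry)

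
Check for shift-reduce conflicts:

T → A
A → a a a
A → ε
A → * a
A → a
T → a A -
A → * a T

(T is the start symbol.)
Yes — I0: [A → .] vs [A → . * a]; I4: [A → .] vs [A → . * a]; I6: [A → a .] vs [A → a . a a]; I7: [A → a a a .] vs [A → a a . a]; I10: [A → .] vs [A → . * a]

A shift-reduce conflict occurs when an LR(0) state has both:
  - a complete (reduce) item [A → α .] (dot at the end), and
  - a shift item [B → β . c γ] (dot before a terminal).

Augment with T' → T and build the canonical LR(0) collection (I0 = CLOSURE({[T' → . T]}), then GOTO on every symbol after a dot until no new states appear). It has 12 states:
  I0: { [A → . * a T], [A → . * a], [A → . a a a], [A → . a], [A → .], [T → . A], [T → . a A -], [T' → . T] }  — shift, reduce
  I1: { [A → * . a T], [A → * . a] }  — shift
  I2: { [T → A .] }  — reduce
  I3: { [T' → T .] }  — accept
  I4: { [A → . * a T], [A → . * a], [A → . a a a], [A → . a], [A → .], [A → a . a a], [A → a .], [T → a . A -] }  — shift, 2 reduces
  I5: { [T → a A . -] }  — shift
  I6: { [A → a . a a], [A → a .], [A → a a . a] }  — shift, reduce
  I7: { [A → a a . a], [A → a a a .] }  — shift, reduce
  I8: { [A → a a a .] }  — reduce
  I9: { [T → a A - .] }  — reduce
  I10: { [A → * a . T], [A → * a .], [A → . * a T], [A → . * a], [A → . a a a], [A → . a], [A → .], [T → . A], [T → . a A -] }  — shift, 2 reduces
  I11: { [A → * a T .] }  — reduce

I0 contains reduce item [A → .] and shift items [A → . * a], [A → . * a T], [A → . a], [A → . a a a], [T → . a A -] — shift-reduce conflict.
I4 contains reduce items [A → .], [A → a .] and shift items [A → . * a], [A → . * a T], [A → . a], [A → . a a a], [A → a . a a] — shift-reduce conflict.
I6 contains reduce item [A → a .] and shift items [A → a . a a], [A → a a . a] — shift-reduce conflict.
I7 contains reduce item [A → a a a .] and shift item [A → a a . a] — shift-reduce conflict.
I10 contains reduce items [A → .], [A → * a .] and shift items [A → . * a], [A → . * a T], [A → . a], [A → . a a a], [T → . a A -] — shift-reduce conflict.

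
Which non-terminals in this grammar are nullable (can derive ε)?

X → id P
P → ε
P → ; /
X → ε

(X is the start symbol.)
{ 'P', 'X' }

ε-productions: P → ε, X → ε
So P, X are immediately nullable.
Every non-terminal is now nullable.
Nullable = { 'P', 'X' }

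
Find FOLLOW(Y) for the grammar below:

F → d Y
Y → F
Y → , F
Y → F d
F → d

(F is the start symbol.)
To compute FOLLOW(Y), find every occurrence of Y on a right-hand side N → α Y β: add FIRST(β) \ {ε}, and if β is empty or nullable also add FOLLOW(N). Iterate to a fixed point.

In F → d Y: Y is at the end, add FOLLOW(F)

The FOLLOW sets referred to above (computed the same way, to a fixed point):
  FOLLOW(F) = { $, 'd' }

Taking the union: FOLLOW(Y) = { $, 'd' }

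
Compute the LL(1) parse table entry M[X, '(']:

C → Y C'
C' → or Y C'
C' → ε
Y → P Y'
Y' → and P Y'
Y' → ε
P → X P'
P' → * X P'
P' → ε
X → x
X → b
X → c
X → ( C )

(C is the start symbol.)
To find M[X, '('], we find productions for X where '(' is in the predict set (PREDICT(N → α) = (FIRST(α) \ {ε}) ∪ (FOLLOW(N) if α ⇒* ε)).

X → x: PREDICT = { 'x' }
X → b: PREDICT = { 'b' }
X → c: PREDICT = { 'c' }
X → ( C ): PREDICT = { '(' }
  '(' is in predict set, so this production goes in M[X, '(']

M[X, '('] = X → ( C )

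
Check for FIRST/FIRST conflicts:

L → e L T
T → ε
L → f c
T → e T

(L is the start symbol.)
No FIRST/FIRST conflicts.

A FIRST/FIRST conflict occurs when two productions N → α and N → β for the same non-terminal have FIRST(α) ∩ FIRST(β) ≠ ∅ (with ε ∈ FIRST of a nullable right-hand side, so two nullable alternatives also conflict).

Productions for L:
  L → e L T: FIRST = { 'e' }
  L → f c: FIRST = { 'f' }
Productions for T:
  T → ε: FIRST = { ε }
  T → e T: FIRST = { 'e' }

All alternatives of each non-terminal have pairwise disjoint FIRST sets.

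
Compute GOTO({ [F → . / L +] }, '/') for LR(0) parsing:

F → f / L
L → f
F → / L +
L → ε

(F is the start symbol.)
{ [F → / . L +], [L → . f], [L → .] }

GOTO(I, '/') = CLOSURE({ [A → αX.β] : [A → α.Xβ] ∈ I, X = '/' })

Items with dot before '/', with the dot advanced:
  [F → . / L +] → [F → / . L +]
Closure of the advanced items:
  [F → / . L +] has the dot before L: add [L → . f], [L → .]

GOTO = { [F → / . L +], [L → . f], [L → .] }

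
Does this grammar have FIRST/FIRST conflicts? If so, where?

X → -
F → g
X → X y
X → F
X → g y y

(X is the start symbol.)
Yes. X → '-' / X → X y on { '-' }; X → X y / X → F on { 'g' }; X → X y / X → g y y on { 'g' }; X → F / X → g y y on { 'g' }

A FIRST/FIRST conflict occurs when two productions N → α and N → β for the same non-terminal have FIRST(α) ∩ FIRST(β) ≠ ∅ (with ε ∈ FIRST of a nullable right-hand side, so two nullable alternatives also conflict).

FIRST sets of the non-terminals at (or reachable through a nullable prefix from) the front of some alternative:
  FIRST(X) = { '-', 'g' }
  FIRST(F) = { 'g' }

Productions for X:
  X → -: FIRST = { '-' }
  X → X y: FIRST = { '-', 'g' }
  X → F: FIRST = { 'g' }
  X → g y y: FIRST = { 'g' }
F has only one production, so no FIRST/FIRST conflict is possible there.

Conflict for X: X → - and X → X y
  Overlap: { '-' }
Conflict for X: X → X y and X → F
  Overlap: { 'g' }
Conflict for X: X → X y and X → g y y
  Overlap: { 'g' }
Conflict for X: X → F and X → g y y
  Overlap: { 'g' }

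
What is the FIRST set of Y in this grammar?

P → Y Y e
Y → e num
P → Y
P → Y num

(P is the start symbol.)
From Y → e num:
  - e is a terminal: add 'e' and stop

Collecting: FIRST(Y) = { 'e' }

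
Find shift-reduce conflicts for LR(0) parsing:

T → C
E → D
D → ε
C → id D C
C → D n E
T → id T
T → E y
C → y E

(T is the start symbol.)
Yes — I0: [D → .] vs [C → . id D C]; I2: [E → D .] vs [C → D . n E]; I5: [D → .] vs [C → . id D C]; I9: [D → .] vs [C → D . n E]; I16: [D → .] vs [C → . id D C]

Augment with T' → T and build the canonical LR(0) collection (I0 = CLOSURE({[T' → . T]}), then GOTO on every symbol after a dot until no new states appear). It has 18 states:
  I0: { [C → . D n E], [C → . id D C], [C → . y E], [D → .], [E → . D], [T → . C], [T → . E y], [T → . id T], [T' → . T] }  — shift, reduce
  I1: { [T → C .] }  — reduce
  I2: { [C → D . n E], [E → D .] }  — shift, reduce
  I3: { [T → E . y] }  — shift
  I4: { [T' → T .] }  — accept
  I5: { [C → . D n E], [C → . id D C], [C → . y E], [C → id . D C], [D → .], [E → . D], [T → . C], [T → . E y], [T → . id T], [T → id . T] }  — shift, reduce
  I6: { [C → y . E], [D → .], [E → . D] }  — reduce
  I7: { [E → D .] }  — reduce
  I8: { [C → y E .] }  — reduce
  I9: { [C → . D n E], [C → . id D C], [C → . y E], [C → D . n E], [C → id D . C], [D → .], [E → D .] }  — shift, 2 reduces
  I10: { [T → id T .] }  — reduce
  I11: { [C → id D C .] }  — reduce
  I12: { [C → D . n E] }  — shift
  I13: { [C → id . D C], [D → .] }  — reduce
  I14: { [C → D n . E], [D → .], [E → . D] }  — reduce
  I15: { [C → D n E .] }  — reduce
  I16: { [C → . D n E], [C → . id D C], [C → . y E], [C → id D . C], [D → .] }  — shift, reduce
  I17: { [T → E y .] }  — reduce

I0 contains reduce item [D → .] and shift items [C → . id D C], [C → . y E], [T → . id T] — shift-reduce conflict.
I2 contains reduce item [E → D .] and shift item [C → D . n E] — shift-reduce conflict.
I5 contains reduce item [D → .] and shift items [C → . id D C], [C → . y E], [T → . id T] — shift-reduce conflict.
I9 contains reduce items [D → .], [E → D .] and shift items [C → D . n E], [C → . id D C], [C → . y E] — shift-reduce conflict.
I16 contains reduce item [D → .] and shift items [C → . id D C], [C → . y E] — shift-reduce conflict.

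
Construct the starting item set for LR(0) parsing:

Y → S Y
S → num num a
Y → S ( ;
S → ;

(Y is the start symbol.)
First, augment the grammar with Y' → Y
I₀ = CLOSURE({ [Y' → . Y] }):
  [Y' → . Y] has the dot before Y: add [Y → . S Y], [Y → . S ( ;]
  [Y → . S Y] has the dot before S: add [S → . num num a], [S → . ;]
No further items can be added.

I₀ = { [S → . ;], [S → . num num a], [Y → . S ( ;], [Y → . S Y], [Y' → . Y] }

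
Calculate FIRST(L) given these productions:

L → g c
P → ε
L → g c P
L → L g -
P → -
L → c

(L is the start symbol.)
From L → g c:
  - g is a terminal: add 'g' and stop
From L → g c P:
  - g is a terminal: add 'g' and stop
From L → L g -:
  - L is the symbol being defined: contributes nothing new
    L is not nullable, so stop
From L → c:
  - c is a terminal: add 'c' and stop

Collecting: FIRST(L) = { 'c', 'g' }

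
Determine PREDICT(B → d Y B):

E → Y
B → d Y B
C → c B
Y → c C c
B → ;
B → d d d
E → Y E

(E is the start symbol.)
{ 'd' }

PREDICT(B → d Y B) = (FIRST(RHS) \ {ε}) ∪ (FOLLOW(B) if ε ∈ FIRST(RHS), i.e. RHS ⇒* ε)
FIRST(d Y B) = { 'd' }
ε ∉ FIRST(d Y B), so FOLLOW(B) is not added.
PREDICT(B → d Y B) = { 'd' }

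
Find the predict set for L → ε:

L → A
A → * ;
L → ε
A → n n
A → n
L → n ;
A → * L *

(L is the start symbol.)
{ $, '*' }

PREDICT(L → ε) = (FIRST(RHS) \ {ε}) ∪ (FOLLOW(L) if ε ∈ FIRST(RHS), i.e. RHS ⇒* ε)
The right-hand side is ε (FIRST(ε) = { ε }), so the predict set is FOLLOW(L) = { $, '*' }
PREDICT(L → ε) = { $, '*' }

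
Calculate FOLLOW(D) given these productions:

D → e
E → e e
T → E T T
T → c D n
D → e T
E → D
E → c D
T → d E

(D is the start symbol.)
D is the start symbol, so $ ∈ FOLLOW(D).
In T → c D n: D is followed by n, add FIRST(n) \ {ε} = { 'n' }
In E → D: D is at the end, add FOLLOW(E)
In E → c D: D is at the end, add FOLLOW(E)

The FOLLOW sets referred to above (computed the same way, to a fixed point):
  FOLLOW(E) = { $, 'c', 'd', 'e', 'n' }

Taking the union: FOLLOW(D) = { $, 'c', 'd', 'e', 'n' }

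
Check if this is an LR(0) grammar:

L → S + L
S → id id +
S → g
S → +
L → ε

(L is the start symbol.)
A grammar is LR(0) if no state in the canonical LR(0) collection has:
  - both a shift item (dot before a terminal) and a complete item (shift-reduce conflict), or
  - two or more complete items (reduce-reduce conflict; the accept item [L' → L .] counts as a complete item here).

Augment with L' → L and build the canonical LR(0) collection (I0 = CLOSURE({[L' → . L]}), then GOTO on every symbol after a dot until no new states appear). It has 10 states:
  I0: { [L → . S + L], [L → .], [L' → . L], [S → . +], [S → . g], [S → . id id +] }  — shift, reduce
  I1: { [S → + .] }  — reduce
  I2: { [L' → L .] }  — accept
  I3: { [L → S . + L] }  — shift
  I4: { [S → g .] }  — reduce
  I5: { [S → id . id +] }  — shift
  I6: { [S → id id . +] }  — shift
  I7: { [S → id id + .] }  — reduce
  I8: { [L → . S + L], [L → .], [L → S + . L], [S → . +], [S → . g], [S → . id id +] }  — shift, reduce
  I9: { [L → S + L .] }  — reduce

Conflict in state I0:
  Shift-reduce conflict between [L → .] and [S → . +]
So the grammar is NOT LR(0).

Answer: No. Shift-reduce conflict between [L → .] and [S → . +]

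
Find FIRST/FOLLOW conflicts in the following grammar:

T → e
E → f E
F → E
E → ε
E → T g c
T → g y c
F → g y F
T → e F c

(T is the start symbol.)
A FIRST/FOLLOW conflict occurs when a non-terminal N has a nullable alternative N → β (β ⇒* ε) and another alternative N → α with FIRST(α) ∩ FOLLOW(N) ≠ ∅: on such a lookahead the parser cannot decide between expanding α and letting N vanish via β.

Nullable non-terminals: E, F.
FIRST sets used below: FIRST(T) = { 'e', 'g' }, FIRST(E) = { 'e', 'f', 'g', ε }

E: nullable alternative(s) E → ε; FOLLOW(E) = { 'c' }
  E → f E: FIRST \ {ε} = { 'f' } — disjoint from FOLLOW(E)
  E → ε: FIRST \ {ε} = { } — this is the only nullable alternative, skip
  E → T g c: FIRST \ {ε} = { 'e', 'g' } — disjoint from FOLLOW(E)

F: nullable alternative(s) F → E; FOLLOW(F) = { 'c' }
  F → E: FIRST \ {ε} = { 'e', 'f', 'g' } — this is the only nullable alternative, skip
  F → g y F: FIRST \ {ε} = { 'g' } — disjoint from FOLLOW(F)

T has no nullable alternative, so no FIRST/FOLLOW check is needed there.

No FIRST/FOLLOW conflicts found.

Answer: No FIRST/FOLLOW conflicts.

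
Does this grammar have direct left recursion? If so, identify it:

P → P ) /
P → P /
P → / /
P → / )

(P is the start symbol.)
Yes, P is left-recursive

P → P ) /: LEFT RECURSIVE (starts with P)
P → P /: LEFT RECURSIVE (starts with P)
P → / /: starts with '/'
P → / ): starts with '/'

The grammar has direct left recursion on: P.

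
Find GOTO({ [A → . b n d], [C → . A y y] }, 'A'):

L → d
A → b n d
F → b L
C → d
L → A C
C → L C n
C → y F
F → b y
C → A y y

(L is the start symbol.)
{ [C → A . y y] }

GOTO(I, 'A') = CLOSURE({ [A → αX.β] : [A → α.Xβ] ∈ I, X = 'A' })

Items with dot before 'A', with the dot advanced:
  [C → . A y y] → [C → A . y y]
Closure adds nothing (no advanced item has the dot before a non-terminal).

GOTO = { [C → A . y y] }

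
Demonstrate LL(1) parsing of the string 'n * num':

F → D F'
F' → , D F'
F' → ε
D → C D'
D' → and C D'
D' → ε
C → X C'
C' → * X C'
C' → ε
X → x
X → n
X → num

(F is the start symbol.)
LL(1) parsing maintains a stack (initially the start symbol over $) and the input. At each step: if the stack top is a terminal, match it against the current input token; if it is a non-terminal N, replace it with the RHS of M[N, lookahead] (the unique production whose predict set contains the lookahead).

Stack is shown with the top on the left.

Stack           Input      Action
---------------------------------
F $             n * num $  output F → D F'
D F' $          n * num $  output D → C D'
C D' F' $       n * num $  output C → X C'
X C' D' F' $    n * num $  output X → n
n C' D' F' $    n * num $  match 'n'
C' D' F' $      * num $    output C' → * X C'
* X C' D' F' $  * num $    match '*'
X C' D' F' $    num $      output X → num
num C' D' F' $  num $      match 'num'
C' D' F' $      $          output C' → ε
D' F' $         $          output D' → ε
F' $            $          output F' → ε
$               $          accept

The string is accepted.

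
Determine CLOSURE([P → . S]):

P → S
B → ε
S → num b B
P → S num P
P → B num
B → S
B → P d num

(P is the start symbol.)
{ [P → . S], [S → . num b B] }

Start with: [P → . S]
  [P → . S] has the dot before S: add [S → . num b B]
No further items can be added.

CLOSURE = { [P → . S], [S → . num b B] }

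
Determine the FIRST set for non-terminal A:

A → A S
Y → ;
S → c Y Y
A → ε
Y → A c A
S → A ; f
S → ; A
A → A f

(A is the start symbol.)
To compute FIRST(A), examine every production with A on the left-hand side, reading each right-hand side left to right until a non-nullable symbol is reached.

FIRST sets of the other non-terminals involved (by the same procedure, iterated to a fixed point):
  FIRST(S) = { ';', 'c', 'f' }

From A → A S:
  - A is the symbol being defined: contributes nothing new
    A is nullable, so continue to the next symbol
  - S is a non-terminal: add FIRST(S) \ {ε} = { ';', 'c', 'f' }
    S is not nullable, so stop
From A → ε:
  - ε-production, so ε ∈ FIRST(A)
From A → A f:
  - A is the symbol being defined: contributes nothing new
    A is nullable, so continue to the next symbol
  - f is a terminal: add 'f' and stop

Collecting: FIRST(A) = { ';', 'c', 'f', ε }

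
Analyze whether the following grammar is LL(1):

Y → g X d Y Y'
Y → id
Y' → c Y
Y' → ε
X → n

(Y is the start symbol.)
No. Predict set conflict for Y': { 'c' }

Relevant sets:
  FOLLOW(Y') = { $, 'c' }

For Y:
  PREDICT(Y → g X d Y Y') = { 'g' }
  PREDICT(Y → id) = { 'id' }
For Y':
  PREDICT(Y' → c Y) = { 'c' }
  PREDICT(Y' → ε) = { $, 'c' }
X has a single production, so nothing to check there.

Conflict found: Predict set conflict for Y': { 'c' }
The grammar is NOT LL(1).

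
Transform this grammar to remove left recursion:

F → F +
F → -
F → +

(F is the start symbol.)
F → - F'
F → + F'
F' → + F'
F' → ε

F is directly left-recursive. The standard transformation for
  A → A α₁ | ... | A α_m | β₁ | ... | β_n
is
  A  → β₁ A' | ... | β_n A'
  A' → α₁ A' | ... | α_m A' | ε

F → - becomes F → - F'
F → + becomes F → + F'
F → F + becomes F' → + F'
Add F' → ε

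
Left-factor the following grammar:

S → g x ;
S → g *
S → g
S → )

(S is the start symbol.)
S → g S'
S' → x ;
S' → *
S' → ε
S → )

Left-factoring transforms A → αβ₁ | αβ₂ into A → αA' and A' → β₁ | β₂
(α is the longest common prefix among the alternatives). Repeat until
no nonterminal has two alternatives with a common prefix.

Round 1: S has alternatives sharing prefix 'g'. Introduce S': S → g S'
  Add: S' → x ;
  Add: S' → *
  Add: S' → ε

No remaining common prefixes — done.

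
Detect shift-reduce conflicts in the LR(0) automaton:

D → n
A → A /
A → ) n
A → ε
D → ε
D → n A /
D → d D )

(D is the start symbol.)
Yes — I0: [D → .] vs [D → . d D )]; I2: [D → .] vs [D → . d D )]; I3: [A → .] vs [A → . ) n]

A shift-reduce conflict occurs when an LR(0) state has both:
  - a complete (reduce) item [A → α .] (dot at the end), and
  - a shift item [B → β . c γ] (dot before a terminal).

Augment with D' → D and build the canonical LR(0) collection (I0 = CLOSURE({[D' → . D]}), then GOTO on every symbol after a dot until no new states appear). It has 10 states:
  I0: { [D → . d D )], [D → . n A /], [D → . n], [D → .], [D' → . D] }  — shift, reduce
  I1: { [D' → D .] }  — accept
  I2: { [D → . d D )], [D → . n A /], [D → . n], [D → .], [D → d . D )] }  — shift, reduce
  I3: { [A → . ) n], [A → . A /], [A → .], [D → n . A /], [D → n .] }  — shift, 2 reduces
  I4: { [A → ) . n] }  — shift
  I5: { [A → A . /], [D → n A . /] }  — shift
  I6: { [A → A / .], [D → n A / .] }  — 2 reduces
  I7: { [A → ) n .] }  — reduce
  I8: { [D → d D . )] }  — shift
  I9: { [D → d D ) .] }  — reduce

I0 contains reduce item [D → .] and shift items [D → . d D )], [D → . n], [D → . n A /] — shift-reduce conflict.
I2 contains reduce item [D → .] and shift items [D → . d D )], [D → . n], [D → . n A /] — shift-reduce conflict.
I3 contains reduce items [A → .], [D → n .] and shift item [A → . ) n] — shift-reduce conflict.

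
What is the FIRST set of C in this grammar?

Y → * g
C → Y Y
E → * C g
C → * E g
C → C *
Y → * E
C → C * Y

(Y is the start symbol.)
To compute FIRST(C), examine every production with C on the left-hand side, reading each right-hand side left to right until a non-nullable symbol is reached.

FIRST sets of the other non-terminals involved (by the same procedure, iterated to a fixed point):
  FIRST(Y) = { '*' }

From C → Y Y:
  - Y is a non-terminal: add FIRST(Y) \ {ε} = { '*' }
    Y is not nullable, so stop
From C → * E g:
  - '*' is a terminal: add '*' and stop
From C → C *:
  - C is the symbol being defined: contributes nothing new
    C is not nullable, so stop
From C → C * Y:
  - C is the symbol being defined: contributes nothing new
    C is not nullable, so stop

Collecting: FIRST(C) = { '*' }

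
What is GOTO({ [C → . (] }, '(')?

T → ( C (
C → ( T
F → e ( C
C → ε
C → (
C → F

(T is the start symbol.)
{ [C → ( .] }

GOTO(I, '(') = CLOSURE({ [A → αX.β] : [A → α.Xβ] ∈ I, X = '(' })

Items with dot before '(', with the dot advanced:
  [C → . (] → [C → ( .]
Closure adds nothing (no advanced item has the dot before a non-terminal).

GOTO = { [C → ( .] }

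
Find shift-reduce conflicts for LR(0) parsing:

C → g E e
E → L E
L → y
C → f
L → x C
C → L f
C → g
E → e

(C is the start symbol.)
Yes — I4: [C → g .] vs [E → . e]

Augment with C' → C and build the canonical LR(0) collection (I0 = CLOSURE({[C' → . C]}), then GOTO on every symbol after a dot until no new states appear). It has 14 states:
  I0: { [C → . L f], [C → . f], [C → . g E e], [C → . g], [C' → . C], [L → . x C], [L → . y] }  — shift
  I1: { [C' → C .] }  — accept
  I2: { [C → L . f] }  — shift
  I3: { [C → f .] }  — reduce
  I4: { [C → g . E e], [C → g .], [E → . L E], [E → . e], [L → . x C], [L → . y] }  — shift, reduce
  I5: { [C → . L f], [C → . f], [C → . g E e], [C → . g], [L → . x C], [L → . y], [L → x . C] }  — shift
  I6: { [L → y .] }  — reduce
  I7: { [L → x C .] }  — reduce
  I8: { [C → g E . e] }  — shift
  I9: { [E → . L E], [E → . e], [E → L . E], [L → . x C], [L → . y] }  — shift
  I10: { [E → e .] }  — reduce
  I11: { [E → L E .] }  — reduce
  I12: { [C → g E e .] }  — reduce
  I13: { [C → L f .] }  — reduce

I4 contains reduce item [C → g .] and shift items [E → . e], [L → . x C], [L → . y] — shift-reduce conflict.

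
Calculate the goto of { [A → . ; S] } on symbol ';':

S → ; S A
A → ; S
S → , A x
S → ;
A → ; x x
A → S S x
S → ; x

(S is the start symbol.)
GOTO(I, ';') = CLOSURE({ [A → αX.β] : [A → α.Xβ] ∈ I, X = ';' })

Items with dot before ';', with the dot advanced:
  [A → . ; S] → [A → ; . S]
Closure of the advanced items:
  [A → ; . S] has the dot before S: add [S → . ; S A], [S → . , A x], [S → . ;], [S → . ; x]

GOTO = { [A → ; . S], [S → . , A x], [S → . ; S A], [S → . ; x], [S → . ;] }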